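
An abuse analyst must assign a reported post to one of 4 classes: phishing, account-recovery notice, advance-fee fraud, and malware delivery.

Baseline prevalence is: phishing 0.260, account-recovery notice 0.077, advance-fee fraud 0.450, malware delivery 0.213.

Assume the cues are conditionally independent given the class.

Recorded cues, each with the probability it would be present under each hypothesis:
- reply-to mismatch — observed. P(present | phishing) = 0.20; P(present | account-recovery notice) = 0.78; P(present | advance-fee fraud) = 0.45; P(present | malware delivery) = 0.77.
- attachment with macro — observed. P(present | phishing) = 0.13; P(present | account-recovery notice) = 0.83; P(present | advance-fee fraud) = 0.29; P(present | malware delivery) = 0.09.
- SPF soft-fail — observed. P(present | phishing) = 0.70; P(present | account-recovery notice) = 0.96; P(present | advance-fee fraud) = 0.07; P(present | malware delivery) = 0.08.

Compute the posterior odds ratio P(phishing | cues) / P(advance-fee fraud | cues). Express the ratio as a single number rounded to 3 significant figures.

The normalizing constant cancels in an odds ratio, so compute prior × likelihood for the two hypotheses only:
  phishing: 0.260 × 0.20 × 0.13 × 0.70 = 0.004732
  advance-fee fraud: 0.450 × 0.45 × 0.29 × 0.07 = 0.0041108
Posterior odds = 0.004732 / 0.0041108 ≈ 1.15.

1.15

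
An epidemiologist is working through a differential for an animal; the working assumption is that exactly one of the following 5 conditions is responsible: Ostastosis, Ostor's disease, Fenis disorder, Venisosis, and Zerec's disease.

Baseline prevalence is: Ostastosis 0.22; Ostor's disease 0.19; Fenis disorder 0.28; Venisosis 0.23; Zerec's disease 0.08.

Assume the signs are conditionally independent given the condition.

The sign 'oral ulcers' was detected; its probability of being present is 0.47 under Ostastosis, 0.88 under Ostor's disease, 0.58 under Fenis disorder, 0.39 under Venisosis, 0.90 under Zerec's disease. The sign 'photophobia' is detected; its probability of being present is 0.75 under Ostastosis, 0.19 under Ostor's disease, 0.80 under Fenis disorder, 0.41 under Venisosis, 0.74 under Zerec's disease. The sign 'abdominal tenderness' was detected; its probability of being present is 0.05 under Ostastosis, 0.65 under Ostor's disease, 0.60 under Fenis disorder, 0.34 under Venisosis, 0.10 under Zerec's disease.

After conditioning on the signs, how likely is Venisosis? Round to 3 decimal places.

0.104

Multiply each prior by the joint likelihood of the sign pattern:
  Ostastosis: 0.22 × 0.47 × 0.75 × 0.05 = 0.0038775
  Ostor's disease: 0.19 × 0.88 × 0.19 × 0.65 = 0.020649
  Fenis disorder: 0.28 × 0.58 × 0.80 × 0.60 = 0.077952
  Venisosis: 0.23 × 0.39 × 0.41 × 0.34 = 0.012504
  Zerec's disease: 0.08 × 0.90 × 0.74 × 0.10 = 0.005328
Normalizing constant Z = 0.0038775 + 0.020649 + 0.077952 + 0.012504 + 0.005328 = 0.12031.
P(Venisosis | evidence) = 0.012504 / 0.12031 ≈ 0.104.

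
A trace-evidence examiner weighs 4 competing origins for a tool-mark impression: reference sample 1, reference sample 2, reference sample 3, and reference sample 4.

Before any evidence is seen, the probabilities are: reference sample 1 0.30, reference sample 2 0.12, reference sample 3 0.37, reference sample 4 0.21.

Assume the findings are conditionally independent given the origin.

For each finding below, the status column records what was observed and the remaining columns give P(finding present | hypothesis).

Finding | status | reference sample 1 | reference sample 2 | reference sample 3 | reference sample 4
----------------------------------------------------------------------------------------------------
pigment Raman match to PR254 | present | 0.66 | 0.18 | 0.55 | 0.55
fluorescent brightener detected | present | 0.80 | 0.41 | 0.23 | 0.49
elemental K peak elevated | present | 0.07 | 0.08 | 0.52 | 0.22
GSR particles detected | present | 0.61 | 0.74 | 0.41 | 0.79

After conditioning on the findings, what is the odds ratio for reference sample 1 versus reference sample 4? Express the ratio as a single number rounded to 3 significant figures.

The normalizing constant cancels in an odds ratio, so compute prior × likelihood for the two hypotheses only:
  reference sample 1: 0.30 × 0.66 × 0.80 × 0.07 × 0.61 = 0.0067637
  reference sample 4: 0.21 × 0.55 × 0.49 × 0.22 × 0.79 = 0.0098362
Odds(reference sample 1 : reference sample 4) = 0.0067637 / 0.0098362 ≈ 0.688.

0.688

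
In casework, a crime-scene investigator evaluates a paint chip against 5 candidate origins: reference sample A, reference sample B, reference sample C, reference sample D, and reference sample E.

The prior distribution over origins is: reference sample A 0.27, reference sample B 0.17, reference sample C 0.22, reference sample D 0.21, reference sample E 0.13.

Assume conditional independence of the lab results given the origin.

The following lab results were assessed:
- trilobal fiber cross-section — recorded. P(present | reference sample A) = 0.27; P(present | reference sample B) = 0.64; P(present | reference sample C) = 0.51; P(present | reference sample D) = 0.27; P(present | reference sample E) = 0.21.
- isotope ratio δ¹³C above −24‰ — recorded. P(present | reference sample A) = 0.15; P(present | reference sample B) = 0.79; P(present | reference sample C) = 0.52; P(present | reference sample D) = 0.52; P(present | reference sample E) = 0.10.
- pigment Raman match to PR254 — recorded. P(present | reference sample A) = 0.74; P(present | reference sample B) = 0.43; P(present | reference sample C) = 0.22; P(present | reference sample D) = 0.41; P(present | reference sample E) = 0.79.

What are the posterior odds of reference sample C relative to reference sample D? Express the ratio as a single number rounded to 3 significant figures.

1.06

Posterior odds equal prior odds times the likelihood ratio; only the two competing hypotheses matter.
  reference sample C: 0.22 × 0.51 × 0.52 × 0.22 = 0.012836
  reference sample D: 0.21 × 0.27 × 0.52 × 0.41 = 0.012088
Posterior odds = 0.012836 / 0.012088 ≈ 1.06.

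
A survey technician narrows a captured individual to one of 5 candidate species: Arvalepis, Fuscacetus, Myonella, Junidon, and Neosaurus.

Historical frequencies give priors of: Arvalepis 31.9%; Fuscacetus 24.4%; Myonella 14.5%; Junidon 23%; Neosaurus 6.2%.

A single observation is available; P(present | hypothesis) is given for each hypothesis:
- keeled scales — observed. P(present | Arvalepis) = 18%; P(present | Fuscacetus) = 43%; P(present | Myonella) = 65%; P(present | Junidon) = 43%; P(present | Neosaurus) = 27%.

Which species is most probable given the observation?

Fuscacetus

For each hypothesis, the unnormalized posterior weight is prior × likelihood:
  Arvalepis: 0.319 × 0.18 = 0.05742
  Fuscacetus: 0.244 × 0.43 = 0.10492
  Myonella: 0.145 × 0.65 = 0.09425
  Junidon: 0.230 × 0.43 = 0.0989
  Neosaurus: 0.062 × 0.27 = 0.01674
Normalizing constant Z = 0.05742 + 0.10492 + 0.09425 + 0.0989 + 0.01674 = 0.37223.
P(Arvalepis | evidence) ≈ 0.05742 / 0.37223 ≈ 0.154
P(Fuscacetus | evidence) ≈ 0.10492 / 0.37223 ≈ 0.282
P(Myonella | evidence) ≈ 0.09425 / 0.37223 ≈ 0.253
P(Junidon | evidence) ≈ 0.0989 / 0.37223 ≈ 0.266
P(Neosaurus | evidence) ≈ 0.01674 / 0.37223 ≈ 0.045
The largest is 0.282, so Fuscacetus is most probable.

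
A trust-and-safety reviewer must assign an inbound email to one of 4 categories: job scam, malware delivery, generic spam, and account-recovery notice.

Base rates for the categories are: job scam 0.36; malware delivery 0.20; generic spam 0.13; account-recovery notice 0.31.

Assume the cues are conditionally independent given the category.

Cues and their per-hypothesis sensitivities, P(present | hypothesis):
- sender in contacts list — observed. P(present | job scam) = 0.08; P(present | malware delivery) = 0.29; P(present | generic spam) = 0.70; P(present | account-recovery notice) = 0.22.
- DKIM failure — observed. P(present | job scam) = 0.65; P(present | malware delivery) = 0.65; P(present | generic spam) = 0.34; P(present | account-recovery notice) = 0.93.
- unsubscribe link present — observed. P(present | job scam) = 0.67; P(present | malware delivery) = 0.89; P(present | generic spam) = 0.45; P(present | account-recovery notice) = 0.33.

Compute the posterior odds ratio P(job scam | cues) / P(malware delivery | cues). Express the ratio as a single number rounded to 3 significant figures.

The normalizing constant cancels in an odds ratio, so compute prior × likelihood for the two hypotheses only:
  job scam: 0.36 × 0.08 × 0.65 × 0.67 = 0.012542
  malware delivery: 0.20 × 0.29 × 0.65 × 0.89 = 0.033553
Odds(job scam : malware delivery) = 0.012542 / 0.033553 ≈ 0.374.

0.374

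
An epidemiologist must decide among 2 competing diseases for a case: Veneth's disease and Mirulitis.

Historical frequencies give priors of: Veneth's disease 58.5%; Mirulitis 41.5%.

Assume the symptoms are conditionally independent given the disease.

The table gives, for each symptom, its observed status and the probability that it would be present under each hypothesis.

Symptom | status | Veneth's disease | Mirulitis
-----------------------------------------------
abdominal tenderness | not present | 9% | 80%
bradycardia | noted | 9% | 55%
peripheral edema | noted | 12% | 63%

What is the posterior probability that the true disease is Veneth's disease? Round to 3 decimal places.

0.167

Multiply each prior by the joint likelihood of the symptom pattern (using 1 − P(present | H) for each absent symptom):
  Veneth's disease: 0.585 × (1 − 0.09) × 0.09 × 0.12 = 0.0057494
  Mirulitis: 0.415 × (1 − 0.80) × 0.55 × 0.63 = 0.028759
Normalizing constant Z = 0.0057494 + 0.028759 = 0.034509.
P(Veneth's disease | evidence) = 0.0057494 / 0.034509 ≈ 0.167.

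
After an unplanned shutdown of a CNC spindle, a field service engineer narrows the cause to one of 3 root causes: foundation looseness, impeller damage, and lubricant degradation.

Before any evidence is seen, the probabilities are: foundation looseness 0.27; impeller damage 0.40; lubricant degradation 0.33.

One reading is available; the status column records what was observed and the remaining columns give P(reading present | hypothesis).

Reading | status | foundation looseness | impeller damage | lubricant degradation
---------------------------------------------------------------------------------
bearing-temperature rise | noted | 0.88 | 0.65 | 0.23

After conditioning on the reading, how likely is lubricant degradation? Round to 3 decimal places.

For each hypothesis, the unnormalized posterior weight is prior × likelihood:
  foundation looseness: 0.27 × 0.88 = 0.2376
  impeller damage: 0.40 × 0.65 = 0.26
  lubricant degradation: 0.33 × 0.23 = 0.0759
Normalizing constant Z = 0.2376 + 0.26 + 0.0759 = 0.5735.
P(lubricant degradation | evidence) = 0.0759 / 0.5735 ≈ 0.132.

0.132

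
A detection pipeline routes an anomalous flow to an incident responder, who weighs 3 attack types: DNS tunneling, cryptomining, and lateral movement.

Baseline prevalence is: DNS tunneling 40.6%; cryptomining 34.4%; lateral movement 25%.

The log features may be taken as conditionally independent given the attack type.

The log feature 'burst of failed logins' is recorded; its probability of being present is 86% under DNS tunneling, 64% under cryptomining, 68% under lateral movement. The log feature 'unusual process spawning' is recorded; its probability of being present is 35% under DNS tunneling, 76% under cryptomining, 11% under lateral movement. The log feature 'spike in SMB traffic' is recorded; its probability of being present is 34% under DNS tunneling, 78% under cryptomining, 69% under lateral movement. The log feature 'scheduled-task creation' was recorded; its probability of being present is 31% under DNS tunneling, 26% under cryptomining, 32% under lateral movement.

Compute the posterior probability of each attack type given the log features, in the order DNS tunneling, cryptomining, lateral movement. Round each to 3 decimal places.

For each hypothesis, the unnormalized posterior weight is prior × product of the log feature likelihoods:
  DNS tunneling: 0.406 × 0.86 × 0.35 × 0.34 × 0.31 = 0.012881
  cryptomining: 0.344 × 0.64 × 0.76 × 0.78 × 0.26 = 0.033933
  lateral movement: 0.250 × 0.68 × 0.11 × 0.69 × 0.32 = 0.004129
Normalizing constant Z = 0.012881 + 0.033933 + 0.004129 = 0.050942.
P(DNS tunneling | evidence) = 0.012881 / 0.050942 ≈ 0.253
P(cryptomining | evidence) = 0.033933 / 0.050942 ≈ 0.666
P(lateral movement | evidence) = 0.004129 / 0.050942 ≈ 0.081

0.253, 0.666, 0.081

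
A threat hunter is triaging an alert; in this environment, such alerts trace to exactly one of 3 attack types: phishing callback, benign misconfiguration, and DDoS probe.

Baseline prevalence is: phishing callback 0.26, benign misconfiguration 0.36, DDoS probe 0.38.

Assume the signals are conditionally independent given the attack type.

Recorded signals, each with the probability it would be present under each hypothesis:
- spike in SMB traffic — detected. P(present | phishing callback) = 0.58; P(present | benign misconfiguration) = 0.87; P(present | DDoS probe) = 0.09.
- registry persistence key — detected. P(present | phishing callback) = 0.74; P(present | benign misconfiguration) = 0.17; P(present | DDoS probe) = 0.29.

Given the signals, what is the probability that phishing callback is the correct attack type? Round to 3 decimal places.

0.639

Multiply each prior by the joint likelihood of the signal pattern:
  phishing callback: 0.26 × 0.58 × 0.74 = 0.11159
  benign misconfiguration: 0.36 × 0.87 × 0.17 = 0.053244
  DDoS probe: 0.38 × 0.09 × 0.29 = 0.009918
Marginal likelihood of the evidence = 0.17475.
P(phishing callback | evidence) = 0.11159 / 0.17475 ≈ 0.639.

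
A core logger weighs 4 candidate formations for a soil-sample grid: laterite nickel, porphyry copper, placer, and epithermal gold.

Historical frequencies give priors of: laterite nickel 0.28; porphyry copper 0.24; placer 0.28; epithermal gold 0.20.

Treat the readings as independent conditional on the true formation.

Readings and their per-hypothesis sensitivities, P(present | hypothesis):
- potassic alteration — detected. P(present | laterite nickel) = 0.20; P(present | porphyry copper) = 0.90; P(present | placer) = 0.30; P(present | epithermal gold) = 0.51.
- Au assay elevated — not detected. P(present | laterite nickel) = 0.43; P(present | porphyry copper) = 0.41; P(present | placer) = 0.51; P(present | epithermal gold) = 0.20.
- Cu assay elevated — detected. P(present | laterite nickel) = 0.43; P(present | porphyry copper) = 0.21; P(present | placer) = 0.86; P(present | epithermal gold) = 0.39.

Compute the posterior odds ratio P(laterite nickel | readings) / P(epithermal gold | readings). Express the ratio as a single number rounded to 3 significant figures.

0.431

Unnormalized posterior weight (prior times the reading likelihoods) for each of the two hypotheses (using 1 − P(present | H) for each absent reading):
  laterite nickel: 0.28 × 0.20 × (1 − 0.43) × 0.43 = 0.013726
  epithermal gold: 0.20 × 0.51 × (1 − 0.20) × 0.39 = 0.031824
Odds(laterite nickel : epithermal gold) = 0.013726 / 0.031824 ≈ 0.431.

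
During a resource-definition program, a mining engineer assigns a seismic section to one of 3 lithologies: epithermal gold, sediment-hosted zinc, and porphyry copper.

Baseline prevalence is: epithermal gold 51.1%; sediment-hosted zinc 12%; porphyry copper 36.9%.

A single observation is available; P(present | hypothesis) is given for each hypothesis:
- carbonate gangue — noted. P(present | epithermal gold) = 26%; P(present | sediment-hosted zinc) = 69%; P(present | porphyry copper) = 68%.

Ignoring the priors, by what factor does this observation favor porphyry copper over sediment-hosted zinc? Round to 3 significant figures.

Likelihood of this observation under each hypothesis:
  porphyry copper: 0.68
  sediment-hosted zinc: 0.69
Bayes factor = 0.68 / 0.69 ≈ 0.986

0.986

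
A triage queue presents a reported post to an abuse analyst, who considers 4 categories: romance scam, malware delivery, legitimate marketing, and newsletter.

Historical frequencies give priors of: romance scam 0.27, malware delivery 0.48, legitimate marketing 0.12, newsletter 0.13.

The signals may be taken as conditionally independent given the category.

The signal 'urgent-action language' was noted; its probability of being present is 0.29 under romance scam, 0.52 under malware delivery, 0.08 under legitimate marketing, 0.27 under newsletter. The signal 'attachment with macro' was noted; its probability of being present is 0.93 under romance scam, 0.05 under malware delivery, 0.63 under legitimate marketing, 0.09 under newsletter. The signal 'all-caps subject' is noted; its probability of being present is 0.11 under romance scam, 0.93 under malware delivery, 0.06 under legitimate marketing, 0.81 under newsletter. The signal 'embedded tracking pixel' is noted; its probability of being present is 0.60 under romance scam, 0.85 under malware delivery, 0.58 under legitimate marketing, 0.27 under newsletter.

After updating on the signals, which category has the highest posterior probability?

For each hypothesis, the unnormalized posterior weight is prior × product of the signal likelihoods:
  romance scam: 0.27 × 0.29 × 0.93 × 0.11 × 0.60 = 0.0048061
  malware delivery: 0.48 × 0.52 × 0.05 × 0.93 × 0.85 = 0.0098654
  legitimate marketing: 0.12 × 0.08 × 0.63 × 0.06 × 0.58 = 0.00021047
  newsletter: 0.13 × 0.27 × 0.09 × 0.81 × 0.27 = 0.00069087
Marginal likelihood of the evidence = 0.015573.
P(romance scam | evidence) ≈ 0.0048061 / 0.015573 ≈ 0.309
P(malware delivery | evidence) ≈ 0.0098654 / 0.015573 ≈ 0.634
P(legitimate marketing | evidence) ≈ 0.00021047 / 0.015573 ≈ 0.014
P(newsletter | evidence) ≈ 0.00069087 / 0.015573 ≈ 0.044
The largest is 0.634, so malware delivery is most probable.

malware delivery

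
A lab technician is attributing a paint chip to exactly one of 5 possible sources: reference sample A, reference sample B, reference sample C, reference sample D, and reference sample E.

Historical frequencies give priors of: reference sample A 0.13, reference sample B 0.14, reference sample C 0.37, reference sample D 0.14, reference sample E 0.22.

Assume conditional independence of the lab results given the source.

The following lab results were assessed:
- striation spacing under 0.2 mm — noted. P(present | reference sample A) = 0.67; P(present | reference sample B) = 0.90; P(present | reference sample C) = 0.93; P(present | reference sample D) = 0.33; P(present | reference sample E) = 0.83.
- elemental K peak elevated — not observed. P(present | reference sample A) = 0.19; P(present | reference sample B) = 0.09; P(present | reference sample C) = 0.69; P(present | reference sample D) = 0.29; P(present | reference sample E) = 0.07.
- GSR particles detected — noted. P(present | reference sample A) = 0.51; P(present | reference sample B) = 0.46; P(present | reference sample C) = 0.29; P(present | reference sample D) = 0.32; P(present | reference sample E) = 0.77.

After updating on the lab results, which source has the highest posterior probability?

reference sample E

Multiply each prior by the joint likelihood of the lab result pattern (using 1 − P(present | H) for each absent lab result):
  reference sample A: 0.13 × 0.67 × (1 − 0.19) × 0.51 = 0.035981
  reference sample B: 0.14 × 0.90 × (1 − 0.09) × 0.46 = 0.052744
  reference sample C: 0.37 × 0.93 × (1 − 0.69) × 0.29 = 0.030935
  reference sample D: 0.14 × 0.33 × (1 − 0.29) × 0.32 = 0.010497
  reference sample E: 0.22 × 0.83 × (1 − 0.07) × 0.77 = 0.13076
Marginal likelihood of the evidence = 0.26092.
P(reference sample A | evidence) ≈ 0.035981 / 0.26092 ≈ 0.138
P(reference sample B | evidence) ≈ 0.052744 / 0.26092 ≈ 0.202
P(reference sample C | evidence) ≈ 0.030935 / 0.26092 ≈ 0.119
P(reference sample D | evidence) ≈ 0.010497 / 0.26092 ≈ 0.040
P(reference sample E | evidence) ≈ 0.13076 / 0.26092 ≈ 0.501
The largest is 0.501, so reference sample E is most probable.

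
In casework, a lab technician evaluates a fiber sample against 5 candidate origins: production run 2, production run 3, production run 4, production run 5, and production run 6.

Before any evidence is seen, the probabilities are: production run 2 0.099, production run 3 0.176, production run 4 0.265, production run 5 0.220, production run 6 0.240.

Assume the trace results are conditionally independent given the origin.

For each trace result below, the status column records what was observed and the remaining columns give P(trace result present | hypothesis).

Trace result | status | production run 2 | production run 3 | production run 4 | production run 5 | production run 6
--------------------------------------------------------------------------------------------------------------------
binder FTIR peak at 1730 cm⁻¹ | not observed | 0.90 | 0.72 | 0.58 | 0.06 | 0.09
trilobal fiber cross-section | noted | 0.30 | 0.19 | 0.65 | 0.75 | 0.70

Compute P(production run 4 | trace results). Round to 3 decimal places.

For each hypothesis, the unnormalized posterior weight is prior × product of the trace result likelihoods (using 1 − P(present | H) for each absent trace result):
  production run 2: 0.099 × (1 − 0.90) × 0.30 = 0.00297
  production run 3: 0.176 × (1 − 0.72) × 0.19 = 0.0093632
  production run 4: 0.265 × (1 − 0.58) × 0.65 = 0.072345
  production run 5: 0.220 × (1 − 0.06) × 0.75 = 0.1551
  production run 6: 0.240 × (1 − 0.09) × 0.70 = 0.15288
The unnormalized weights sum to 0.39266.
P(production run 4 | evidence) = 0.072345 / 0.39266 ≈ 0.184.

0.184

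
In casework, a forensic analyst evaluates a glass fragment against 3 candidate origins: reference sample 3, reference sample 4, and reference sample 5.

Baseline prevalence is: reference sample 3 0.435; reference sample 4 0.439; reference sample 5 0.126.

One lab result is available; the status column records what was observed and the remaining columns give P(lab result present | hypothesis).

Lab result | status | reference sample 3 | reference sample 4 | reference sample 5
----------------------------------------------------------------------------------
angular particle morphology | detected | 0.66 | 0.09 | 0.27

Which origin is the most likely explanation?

reference sample 3

Multiply each prior by the likelihood of the lab result:
  reference sample 3: 0.435 × 0.66 = 0.2871
  reference sample 4: 0.439 × 0.09 = 0.03951
  reference sample 5: 0.126 × 0.27 = 0.03402
Marginal likelihood of the evidence = 0.36063.
P(reference sample 3 | evidence) ≈ 0.2871 / 0.36063 ≈ 0.796
P(reference sample 4 | evidence) ≈ 0.03951 / 0.36063 ≈ 0.110
P(reference sample 5 | evidence) ≈ 0.03402 / 0.36063 ≈ 0.094
The largest is 0.796, so reference sample 3 is most probable.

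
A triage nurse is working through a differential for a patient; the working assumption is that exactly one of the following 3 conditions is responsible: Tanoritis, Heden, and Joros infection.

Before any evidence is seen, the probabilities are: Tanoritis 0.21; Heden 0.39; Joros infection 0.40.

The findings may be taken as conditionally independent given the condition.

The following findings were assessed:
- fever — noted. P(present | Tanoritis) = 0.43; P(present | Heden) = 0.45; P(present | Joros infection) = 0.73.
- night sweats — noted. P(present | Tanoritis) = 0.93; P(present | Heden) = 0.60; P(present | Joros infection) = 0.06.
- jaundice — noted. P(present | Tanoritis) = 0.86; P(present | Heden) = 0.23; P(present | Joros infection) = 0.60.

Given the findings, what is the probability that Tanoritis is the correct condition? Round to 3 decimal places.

For each hypothesis, the unnormalized posterior weight is prior × product of the finding likelihoods:
  Tanoritis: 0.21 × 0.43 × 0.93 × 0.86 = 0.072222
  Heden: 0.39 × 0.45 × 0.60 × 0.23 = 0.024219
  Joros infection: 0.40 × 0.73 × 0.06 × 0.60 = 0.010512
Normalizing constant Z = 0.072222 + 0.024219 + 0.010512 = 0.10695.
P(Tanoritis | evidence) = 0.072222 / 0.10695 ≈ 0.675.

0.675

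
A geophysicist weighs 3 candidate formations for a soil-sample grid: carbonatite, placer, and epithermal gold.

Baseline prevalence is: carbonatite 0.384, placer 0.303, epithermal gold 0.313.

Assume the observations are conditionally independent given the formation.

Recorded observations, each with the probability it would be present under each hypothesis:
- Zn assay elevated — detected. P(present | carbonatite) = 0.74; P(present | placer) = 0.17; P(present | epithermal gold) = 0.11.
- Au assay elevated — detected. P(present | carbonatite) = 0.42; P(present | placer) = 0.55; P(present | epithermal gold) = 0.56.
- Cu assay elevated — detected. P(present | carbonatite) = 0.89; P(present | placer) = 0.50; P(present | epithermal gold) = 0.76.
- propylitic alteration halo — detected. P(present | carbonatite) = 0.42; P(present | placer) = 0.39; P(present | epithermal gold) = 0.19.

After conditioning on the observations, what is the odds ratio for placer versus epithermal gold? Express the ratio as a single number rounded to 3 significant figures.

1.98

Unnormalized posterior weight (prior times the observation likelihoods) for each of the two hypotheses:
  placer: 0.303 × 0.17 × 0.55 × 0.50 × 0.39 = 0.0055244
  epithermal gold: 0.313 × 0.11 × 0.56 × 0.76 × 0.19 = 0.0027841
Posterior odds = 0.0055244 / 0.0027841 ≈ 1.98.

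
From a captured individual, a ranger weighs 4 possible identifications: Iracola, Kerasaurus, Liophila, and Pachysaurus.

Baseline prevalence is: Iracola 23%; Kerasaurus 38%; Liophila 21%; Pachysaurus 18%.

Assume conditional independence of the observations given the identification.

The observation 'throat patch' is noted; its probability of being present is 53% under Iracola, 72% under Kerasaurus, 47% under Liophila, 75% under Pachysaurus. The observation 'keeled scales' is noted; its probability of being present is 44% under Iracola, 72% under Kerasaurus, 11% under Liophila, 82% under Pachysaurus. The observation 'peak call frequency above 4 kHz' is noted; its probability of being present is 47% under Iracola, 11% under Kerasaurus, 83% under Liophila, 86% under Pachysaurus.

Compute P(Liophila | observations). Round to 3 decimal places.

0.060

Multiply each prior by the joint likelihood of the evidence pattern:
  Iracola: 0.23 × 0.53 × 0.44 × 0.47 = 0.025209
  Kerasaurus: 0.38 × 0.72 × 0.72 × 0.11 = 0.021669
  Liophila: 0.21 × 0.47 × 0.11 × 0.83 = 0.0090113
  Pachysaurus: 0.18 × 0.75 × 0.82 × 0.86 = 0.095202
The unnormalized weights sum to 0.15109.
P(Liophila | evidence) = 0.0090113 / 0.15109 ≈ 0.060.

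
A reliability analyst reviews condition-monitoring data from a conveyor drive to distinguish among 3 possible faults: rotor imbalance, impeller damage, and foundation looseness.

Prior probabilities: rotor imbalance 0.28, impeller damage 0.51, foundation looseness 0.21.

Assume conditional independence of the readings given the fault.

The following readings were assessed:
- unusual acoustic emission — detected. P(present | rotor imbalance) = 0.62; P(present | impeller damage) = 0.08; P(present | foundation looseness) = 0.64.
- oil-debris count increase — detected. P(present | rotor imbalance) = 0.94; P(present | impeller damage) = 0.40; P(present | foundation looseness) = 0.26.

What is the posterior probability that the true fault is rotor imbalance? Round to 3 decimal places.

By Bayes' rule with conditional independence, the unnormalized weight for each hypothesis is prior × ∏ likelihoods:
  rotor imbalance: 0.28 × 0.62 × 0.94 = 0.16318
  impeller damage: 0.51 × 0.08 × 0.40 = 0.01632
  foundation looseness: 0.21 × 0.64 × 0.26 = 0.034944
The unnormalized weights sum to 0.21445.
P(rotor imbalance | evidence) = 0.16318 / 0.21445 ≈ 0.761.

0.761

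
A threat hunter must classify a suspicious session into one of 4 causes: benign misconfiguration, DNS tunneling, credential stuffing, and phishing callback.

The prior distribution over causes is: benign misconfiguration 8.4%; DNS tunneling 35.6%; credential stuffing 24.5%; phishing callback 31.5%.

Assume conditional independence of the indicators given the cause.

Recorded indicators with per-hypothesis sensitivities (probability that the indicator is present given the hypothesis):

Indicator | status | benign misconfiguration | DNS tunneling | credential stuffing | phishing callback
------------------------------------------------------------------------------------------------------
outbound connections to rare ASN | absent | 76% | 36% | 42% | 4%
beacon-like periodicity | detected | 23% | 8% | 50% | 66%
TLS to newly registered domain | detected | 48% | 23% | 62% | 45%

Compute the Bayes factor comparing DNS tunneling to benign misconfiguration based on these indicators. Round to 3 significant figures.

The Bayes factor is the ratio of the joint likelihoods of the indicator pattern under the two hypotheses (using 1 − P(present | H) for each absent indicator).
  DNS tunneling: (1 − 0.36) × 0.08 × 0.23 = 0.011776
  benign misconfiguration: (1 − 0.76) × 0.23 × 0.48 = 0.026496
Bayes factor = 0.011776 / 0.026496 ≈ 0.444

0.444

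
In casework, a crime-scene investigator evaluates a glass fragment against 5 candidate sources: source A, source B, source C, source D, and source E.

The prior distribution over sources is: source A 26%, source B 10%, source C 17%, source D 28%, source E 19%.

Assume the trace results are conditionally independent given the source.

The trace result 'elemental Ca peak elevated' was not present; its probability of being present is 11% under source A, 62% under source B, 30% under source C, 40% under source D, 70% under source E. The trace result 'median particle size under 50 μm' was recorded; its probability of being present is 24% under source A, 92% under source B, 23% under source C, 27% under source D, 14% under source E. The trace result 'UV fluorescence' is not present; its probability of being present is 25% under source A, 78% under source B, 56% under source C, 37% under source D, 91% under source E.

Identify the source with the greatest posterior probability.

By Bayes' rule with conditional independence, the unnormalized weight for each hypothesis is prior × ∏ likelihoods (using 1 − P(present | H) for each absent trace result):
  source A: 0.26 × (1 − 0.11) × 0.24 × (1 − 0.25) = 0.041652
  source B: 0.10 × (1 − 0.62) × 0.92 × (1 − 0.78) = 0.0076912
  source C: 0.17 × (1 − 0.30) × 0.23 × (1 − 0.56) = 0.012043
  source D: 0.28 × (1 − 0.40) × 0.27 × (1 − 0.37) = 0.028577
  source E: 0.19 × (1 − 0.70) × 0.14 × (1 − 0.91) = 0.0007182
Marginal likelihood of the evidence = 0.090681.
P(source A | evidence) ≈ 0.041652 / 0.090681 ≈ 0.459
P(source B | evidence) ≈ 0.0076912 / 0.090681 ≈ 0.085
P(source C | evidence) ≈ 0.012043 / 0.090681 ≈ 0.133
P(source D | evidence) ≈ 0.028577 / 0.090681 ≈ 0.315
P(source E | evidence) ≈ 0.0007182 / 0.090681 ≈ 0.008
The largest is 0.459, so source A is most probable.

source A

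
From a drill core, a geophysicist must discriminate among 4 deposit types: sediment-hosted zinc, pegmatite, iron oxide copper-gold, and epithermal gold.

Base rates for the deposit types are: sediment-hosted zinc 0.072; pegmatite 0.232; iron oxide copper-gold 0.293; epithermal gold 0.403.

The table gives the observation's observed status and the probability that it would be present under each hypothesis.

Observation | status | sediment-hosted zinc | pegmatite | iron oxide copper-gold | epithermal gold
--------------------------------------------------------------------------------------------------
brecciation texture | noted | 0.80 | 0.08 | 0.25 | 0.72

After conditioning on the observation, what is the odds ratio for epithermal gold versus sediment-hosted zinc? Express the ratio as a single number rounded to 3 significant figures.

Unnormalized posterior weight (prior times the observation likelihood) for each of the two hypotheses:
  epithermal gold: 0.403 × 0.72 = 0.29016
  sediment-hosted zinc: 0.072 × 0.80 = 0.0576
Posterior odds = 0.29016 / 0.0576 ≈ 5.04.

5.04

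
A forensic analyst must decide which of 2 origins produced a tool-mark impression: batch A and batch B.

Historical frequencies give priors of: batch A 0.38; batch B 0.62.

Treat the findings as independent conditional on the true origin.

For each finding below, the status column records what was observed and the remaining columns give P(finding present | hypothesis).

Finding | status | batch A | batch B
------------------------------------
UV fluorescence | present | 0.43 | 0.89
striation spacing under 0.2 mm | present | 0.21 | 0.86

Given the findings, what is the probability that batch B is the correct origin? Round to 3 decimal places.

Multiply each prior by the joint likelihood of the evidence pattern:
  batch A: 0.38 × 0.43 × 0.21 = 0.034314
  batch B: 0.62 × 0.89 × 0.86 = 0.47455
The unnormalized weights sum to 0.50886.
P(batch B | evidence) = 0.47455 / 0.50886 ≈ 0.933.

0.933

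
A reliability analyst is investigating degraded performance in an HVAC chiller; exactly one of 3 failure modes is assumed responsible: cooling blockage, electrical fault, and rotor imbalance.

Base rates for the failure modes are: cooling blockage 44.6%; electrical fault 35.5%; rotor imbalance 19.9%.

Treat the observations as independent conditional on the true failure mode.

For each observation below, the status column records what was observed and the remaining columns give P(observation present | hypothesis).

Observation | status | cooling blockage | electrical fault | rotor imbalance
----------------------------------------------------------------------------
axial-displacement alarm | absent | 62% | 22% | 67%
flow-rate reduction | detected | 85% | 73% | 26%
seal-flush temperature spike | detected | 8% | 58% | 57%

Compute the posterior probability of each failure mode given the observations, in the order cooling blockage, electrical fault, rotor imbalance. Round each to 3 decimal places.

For each hypothesis, the unnormalized posterior weight is prior × product of the observation likelihoods (using 1 − P(present | H) for each absent observation):
  cooling blockage: 0.446 × (1 − 0.62) × 0.85 × 0.08 = 0.011525
  electrical fault: 0.355 × (1 − 0.22) × 0.73 × 0.58 = 0.11724
  rotor imbalance: 0.199 × (1 − 0.67) × 0.26 × 0.57 = 0.0097323
Marginal likelihood of the evidence = 0.1385.
P(cooling blockage | evidence) = 0.011525 / 0.1385 ≈ 0.083
P(electrical fault | evidence) = 0.11724 / 0.1385 ≈ 0.847
P(rotor imbalance | evidence) = 0.0097323 / 0.1385 ≈ 0.070

0.083, 0.847, 0.070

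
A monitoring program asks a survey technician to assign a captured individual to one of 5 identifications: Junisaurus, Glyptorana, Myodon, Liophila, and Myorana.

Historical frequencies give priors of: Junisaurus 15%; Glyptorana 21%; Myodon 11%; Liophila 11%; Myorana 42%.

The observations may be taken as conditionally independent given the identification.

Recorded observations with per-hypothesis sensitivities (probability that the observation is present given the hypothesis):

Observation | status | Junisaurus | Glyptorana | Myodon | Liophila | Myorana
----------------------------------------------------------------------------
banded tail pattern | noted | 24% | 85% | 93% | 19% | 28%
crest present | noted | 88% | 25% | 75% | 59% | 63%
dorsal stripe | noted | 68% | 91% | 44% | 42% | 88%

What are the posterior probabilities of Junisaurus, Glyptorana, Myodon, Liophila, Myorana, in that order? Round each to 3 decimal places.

0.130, 0.244, 0.203, 0.031, 0.392

By Bayes' rule with conditional independence, the unnormalized weight for each hypothesis is prior × ∏ likelihoods:
  Junisaurus: 0.15 × 0.24 × 0.88 × 0.68 = 0.021542
  Glyptorana: 0.21 × 0.85 × 0.25 × 0.91 = 0.040609
  Myodon: 0.11 × 0.93 × 0.75 × 0.44 = 0.033759
  Liophila: 0.11 × 0.19 × 0.59 × 0.42 = 0.005179
  Myorana: 0.42 × 0.28 × 0.63 × 0.88 = 0.065197
Normalizing constant Z = 0.021542 + 0.040609 + 0.033759 + 0.005179 + 0.065197 = 0.16629.
P(Junisaurus | evidence) = 0.021542 / 0.16629 ≈ 0.130
P(Glyptorana | evidence) = 0.040609 / 0.16629 ≈ 0.244
P(Myodon | evidence) = 0.033759 / 0.16629 ≈ 0.203
P(Liophila | evidence) = 0.005179 / 0.16629 ≈ 0.031
P(Myorana | evidence) = 0.065197 / 0.16629 ≈ 0.392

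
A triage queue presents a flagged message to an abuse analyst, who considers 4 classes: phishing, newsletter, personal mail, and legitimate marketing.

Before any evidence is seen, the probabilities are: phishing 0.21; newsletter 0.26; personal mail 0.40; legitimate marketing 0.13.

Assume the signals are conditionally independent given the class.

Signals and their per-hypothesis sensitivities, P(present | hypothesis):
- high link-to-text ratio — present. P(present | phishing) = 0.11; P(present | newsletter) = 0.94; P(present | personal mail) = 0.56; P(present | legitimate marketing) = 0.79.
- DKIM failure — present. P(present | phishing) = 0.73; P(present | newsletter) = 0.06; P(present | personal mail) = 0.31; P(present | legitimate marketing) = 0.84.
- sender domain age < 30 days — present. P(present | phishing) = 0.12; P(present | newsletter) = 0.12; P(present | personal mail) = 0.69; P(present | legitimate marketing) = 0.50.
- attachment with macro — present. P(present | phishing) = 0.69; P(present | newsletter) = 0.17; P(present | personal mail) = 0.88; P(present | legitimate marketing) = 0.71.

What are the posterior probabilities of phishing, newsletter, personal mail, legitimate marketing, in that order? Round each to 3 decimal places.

0.019, 0.004, 0.566, 0.411

For each hypothesis, the unnormalized posterior weight is prior × product of the signal likelihoods:
  phishing: 0.21 × 0.11 × 0.73 × 0.12 × 0.69 = 0.0013963
  newsletter: 0.26 × 0.94 × 0.06 × 0.12 × 0.17 = 0.00029915
  personal mail: 0.40 × 0.56 × 0.31 × 0.69 × 0.88 = 0.042164
  legitimate marketing: 0.13 × 0.79 × 0.84 × 0.50 × 0.71 = 0.030625
Normalizing constant Z = 0.0013963 + 0.00029915 + 0.042164 + 0.030625 = 0.074485.
P(phishing | evidence) = 0.0013963 / 0.074485 ≈ 0.019
P(newsletter | evidence) = 0.00029915 / 0.074485 ≈ 0.004
P(personal mail | evidence) = 0.042164 / 0.074485 ≈ 0.566
P(legitimate marketing | evidence) = 0.030625 / 0.074485 ≈ 0.411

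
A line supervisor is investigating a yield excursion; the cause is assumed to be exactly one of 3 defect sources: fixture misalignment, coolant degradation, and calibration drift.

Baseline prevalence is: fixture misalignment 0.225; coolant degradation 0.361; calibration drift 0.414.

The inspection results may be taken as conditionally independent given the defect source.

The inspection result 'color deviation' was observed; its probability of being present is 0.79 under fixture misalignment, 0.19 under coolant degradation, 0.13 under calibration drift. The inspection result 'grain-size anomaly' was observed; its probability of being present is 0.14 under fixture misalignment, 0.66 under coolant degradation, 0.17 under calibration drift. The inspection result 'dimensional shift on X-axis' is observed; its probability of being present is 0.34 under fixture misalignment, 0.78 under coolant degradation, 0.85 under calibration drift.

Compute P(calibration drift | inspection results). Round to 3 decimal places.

For each hypothesis, the unnormalized posterior weight is prior × product of the inspection result likelihoods:
  fixture misalignment: 0.225 × 0.79 × 0.14 × 0.34 = 0.0084609
  coolant degradation: 0.361 × 0.19 × 0.66 × 0.78 = 0.03531
  calibration drift: 0.414 × 0.13 × 0.17 × 0.85 = 0.007777
The unnormalized weights sum to 0.051548.
P(calibration drift | evidence) = 0.007777 / 0.051548 ≈ 0.151.

0.151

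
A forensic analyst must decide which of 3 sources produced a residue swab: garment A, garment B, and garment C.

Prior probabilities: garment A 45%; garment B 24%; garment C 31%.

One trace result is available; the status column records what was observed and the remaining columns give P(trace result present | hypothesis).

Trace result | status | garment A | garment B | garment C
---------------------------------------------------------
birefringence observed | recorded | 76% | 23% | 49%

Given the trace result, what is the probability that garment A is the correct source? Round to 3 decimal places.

For each hypothesis, the unnormalized posterior weight is prior × likelihood:
  garment A: 0.45 × 0.76 = 0.342
  garment B: 0.24 × 0.23 = 0.0552
  garment C: 0.31 × 0.49 = 0.1519
Normalizing constant Z = 0.342 + 0.0552 + 0.1519 = 0.5491.
P(garment A | evidence) = 0.342 / 0.5491 ≈ 0.623.

0.623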